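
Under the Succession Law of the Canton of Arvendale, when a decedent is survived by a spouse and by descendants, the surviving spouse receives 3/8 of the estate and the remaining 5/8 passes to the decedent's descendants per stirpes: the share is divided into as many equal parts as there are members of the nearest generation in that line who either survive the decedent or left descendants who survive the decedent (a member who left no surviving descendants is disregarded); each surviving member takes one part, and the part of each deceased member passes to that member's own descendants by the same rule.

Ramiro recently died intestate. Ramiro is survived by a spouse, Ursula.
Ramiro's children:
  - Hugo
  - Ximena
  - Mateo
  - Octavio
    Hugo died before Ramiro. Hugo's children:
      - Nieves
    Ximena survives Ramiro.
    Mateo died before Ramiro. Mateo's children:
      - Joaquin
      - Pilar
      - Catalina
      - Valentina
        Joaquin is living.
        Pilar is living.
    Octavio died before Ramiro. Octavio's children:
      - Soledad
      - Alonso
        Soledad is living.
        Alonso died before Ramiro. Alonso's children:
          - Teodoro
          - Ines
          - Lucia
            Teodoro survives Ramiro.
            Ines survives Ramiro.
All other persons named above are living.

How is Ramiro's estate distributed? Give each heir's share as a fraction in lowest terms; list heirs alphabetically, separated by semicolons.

Ursula, as surviving spouse, takes 3/8.
The remaining 5/8 passes to Ramiro's descendants per stirpes.
The 5/8 is divided into 4 equal shares of 5/32 among Hugo, Ximena, Mateo, Octavio.
Hugo predeceased; the 5/32 allotted to Hugo's branch passes to Hugo's issue by representation.
Nieves is the sole taker at this level and receives the full 5/32.
Ximena is living and takes 5/32.
Mateo predeceased; the 5/32 allotted to Mateo's branch passes to Mateo's issue by representation.
The 5/32 is divided into 4 equal shares of 5/128 among Joaquin, Pilar, Catalina, Valentina.
Joaquin is living and takes 5/128.
Pilar is living and takes 5/128.
Catalina is living and takes 5/128.
Valentina is living and takes 5/128.
Octavio predeceased; the 5/32 allotted to Octavio's branch passes to Octavio's issue by representation.
The 5/32 is divided into 2 equal shares of 5/64 among Soledad, Alonso.
Soledad is living and takes 5/64.
Alonso predeceased; the 5/64 allotted to Alonso's branch passes to Alonso's issue by representation.
The 5/64 is divided into 3 equal shares of 5/192 among Teodoro, Ines, Lucia.
Teodoro is living and takes 5/192.
Ines is living and takes 5/192.
Lucia is living and takes 5/192.

Catalina 5/128; Ines 5/192; Joaquin 5/128; Lucia 5/192; Nieves 5/32; Pilar 5/128; Soledad 5/64; Teodoro 5/192; Ursula 3/8; Valentina 5/128; Ximena 5/32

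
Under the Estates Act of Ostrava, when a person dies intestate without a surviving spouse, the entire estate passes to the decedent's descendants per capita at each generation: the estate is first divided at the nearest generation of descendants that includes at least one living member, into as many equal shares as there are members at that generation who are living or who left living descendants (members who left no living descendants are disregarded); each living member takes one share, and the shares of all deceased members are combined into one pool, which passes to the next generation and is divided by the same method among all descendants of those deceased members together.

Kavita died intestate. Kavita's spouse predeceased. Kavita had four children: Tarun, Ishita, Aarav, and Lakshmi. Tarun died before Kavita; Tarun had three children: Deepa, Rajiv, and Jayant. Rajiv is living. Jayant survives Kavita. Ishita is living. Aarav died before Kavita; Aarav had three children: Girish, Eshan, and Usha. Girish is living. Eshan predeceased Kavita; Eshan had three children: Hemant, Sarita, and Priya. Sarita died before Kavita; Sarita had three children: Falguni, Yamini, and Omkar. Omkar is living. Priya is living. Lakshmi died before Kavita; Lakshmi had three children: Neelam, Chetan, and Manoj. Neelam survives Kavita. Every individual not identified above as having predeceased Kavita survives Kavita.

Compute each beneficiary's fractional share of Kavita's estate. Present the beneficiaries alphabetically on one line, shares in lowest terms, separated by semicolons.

Chetan 1/12; Deepa 1/12; Falguni 1/108; Girish 1/12; Hemant 1/36; Ishita 1/4; Jayant 1/12; Manoj 1/12; Neelam 1/12; Omkar 1/108; Priya 1/36; Rajiv 1/12; Usha 1/12; Yamini 1/108

There is no surviving spouse, so the entire estate passes to Kavita's descendants per capita at each generation.
At generation 1 (Tarun, Ishita, Aarav, Lakshmi) there are 4 shares of (1)/4 = 1/4 each.
Living: Ishita — each takes 1/4.
Deceased: Tarun, Aarav, and Lakshmi. Their combined 3/4 is pooled and carried to generation 2.
At generation 2 (Deepa, Rajiv, Jayant, Girish, Eshan, Usha, Neelam, Chetan, Manoj) there are 9 shares of (3/4)/9 = 1/12 each.
Living: Deepa, Rajiv, Jayant, Girish, Usha, Neelam, Chetan, and Manoj — each takes 1/12.
Deceased: Eshan. That 1/12 share is carried to generation 3.
At generation 3 (Hemant, Sarita, Priya) there are 3 shares of (1/12)/3 = 1/36 each.
Living: Hemant and Priya — each takes 1/36.
Deceased: Sarita. That 1/36 share is carried to generation 4.
At generation 4 (Falguni, Yamini, Omkar) there are 3 shares of (1/36)/3 = 1/108 each.
Living: Falguni, Yamini, and Omkar — each takes 1/108.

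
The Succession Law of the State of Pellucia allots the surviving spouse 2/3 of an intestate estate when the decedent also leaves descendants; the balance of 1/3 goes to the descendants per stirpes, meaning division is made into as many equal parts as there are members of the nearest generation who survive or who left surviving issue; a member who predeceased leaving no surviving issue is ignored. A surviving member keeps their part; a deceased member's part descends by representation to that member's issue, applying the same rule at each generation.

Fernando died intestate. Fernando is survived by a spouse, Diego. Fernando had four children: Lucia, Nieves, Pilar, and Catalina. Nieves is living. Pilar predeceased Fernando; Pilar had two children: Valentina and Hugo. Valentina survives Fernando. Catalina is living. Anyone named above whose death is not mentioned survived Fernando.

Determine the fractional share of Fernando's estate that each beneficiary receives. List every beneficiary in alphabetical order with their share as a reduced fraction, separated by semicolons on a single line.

Diego, as surviving spouse, takes 2/3.
The remaining 1/3 passes to Fernando's descendants per stirpes.
The 1/3 is divided into 4 equal shares of 1/12 among Lucia, Nieves, Pilar, Catalina.
Lucia is living and takes 1/12.
Nieves is living and takes 1/12.
Pilar predeceased; the 1/12 allotted to Pilar's branch passes to Pilar's issue by representation.
The 1/12 is divided into 2 equal shares of 1/24 among Valentina, Hugo.
Valentina is living and takes 1/24.
Hugo is living and takes 1/24.
Catalina is living and takes 1/12.

Catalina 1/12; Diego 2/3; Hugo 1/24; Lucia 1/12; Nieves 1/12; Valentina 1/24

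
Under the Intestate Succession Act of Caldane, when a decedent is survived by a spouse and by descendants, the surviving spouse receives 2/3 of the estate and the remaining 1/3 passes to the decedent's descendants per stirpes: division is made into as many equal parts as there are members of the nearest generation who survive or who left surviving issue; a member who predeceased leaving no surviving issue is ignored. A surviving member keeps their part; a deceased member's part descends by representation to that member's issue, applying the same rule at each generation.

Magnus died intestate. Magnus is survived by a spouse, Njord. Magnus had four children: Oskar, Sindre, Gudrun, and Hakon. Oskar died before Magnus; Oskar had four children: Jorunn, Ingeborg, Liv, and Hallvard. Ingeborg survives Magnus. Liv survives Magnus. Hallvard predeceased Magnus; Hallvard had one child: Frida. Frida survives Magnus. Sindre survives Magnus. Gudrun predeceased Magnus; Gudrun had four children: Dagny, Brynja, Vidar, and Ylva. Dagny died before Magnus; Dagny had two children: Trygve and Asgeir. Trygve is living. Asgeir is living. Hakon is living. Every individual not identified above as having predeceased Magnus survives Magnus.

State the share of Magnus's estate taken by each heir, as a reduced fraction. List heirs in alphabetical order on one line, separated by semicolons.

Asgeir 1/96; Brynja 1/48; Frida 1/48; Hakon 1/12; Ingeborg 1/48; Jorunn 1/48; Liv 1/48; Njord 2/3; Sindre 1/12; Trygve 1/96; Vidar 1/48; Ylva 1/48

Njord, as surviving spouse, takes 2/3.
The remaining 1/3 passes to Magnus's descendants per stirpes.
The 1/3 is divided into 4 equal shares of 1/12 among Oskar, Sindre, Gudrun, Hakon.
Oskar predeceased; the 1/12 allotted to Oskar's branch passes to Oskar's issue by representation.
The 1/12 is divided into 4 equal shares of 1/48 among Jorunn, Ingeborg, Liv, Hallvard.
Jorunn is living and takes 1/48.
Ingeborg is living and takes 1/48.
Liv is living and takes 1/48.
Hallvard predeceased; the 1/48 allotted to Hallvard's branch passes to Hallvard's issue by representation.
Frida is the sole taker at this level and receives the full 1/48.
Sindre is living and takes 1/12.
Gudrun predeceased; the 1/12 allotted to Gudrun's branch passes to Gudrun's issue by representation.
The 1/12 is divided into 4 equal shares of 1/48 among Dagny, Brynja, Vidar, Ylva.
Dagny predeceased; the 1/48 allotted to Dagny's branch passes to Dagny's issue by representation.
The 1/48 is divided into 2 equal shares of 1/96 among Trygve, Asgeir.
Trygve is living and takes 1/96.
Asgeir is living and takes 1/96.
Brynja is living and takes 1/48.
Vidar is living and takes 1/48.
Ylva is living and takes 1/48.
Hakon is living and takes 1/12.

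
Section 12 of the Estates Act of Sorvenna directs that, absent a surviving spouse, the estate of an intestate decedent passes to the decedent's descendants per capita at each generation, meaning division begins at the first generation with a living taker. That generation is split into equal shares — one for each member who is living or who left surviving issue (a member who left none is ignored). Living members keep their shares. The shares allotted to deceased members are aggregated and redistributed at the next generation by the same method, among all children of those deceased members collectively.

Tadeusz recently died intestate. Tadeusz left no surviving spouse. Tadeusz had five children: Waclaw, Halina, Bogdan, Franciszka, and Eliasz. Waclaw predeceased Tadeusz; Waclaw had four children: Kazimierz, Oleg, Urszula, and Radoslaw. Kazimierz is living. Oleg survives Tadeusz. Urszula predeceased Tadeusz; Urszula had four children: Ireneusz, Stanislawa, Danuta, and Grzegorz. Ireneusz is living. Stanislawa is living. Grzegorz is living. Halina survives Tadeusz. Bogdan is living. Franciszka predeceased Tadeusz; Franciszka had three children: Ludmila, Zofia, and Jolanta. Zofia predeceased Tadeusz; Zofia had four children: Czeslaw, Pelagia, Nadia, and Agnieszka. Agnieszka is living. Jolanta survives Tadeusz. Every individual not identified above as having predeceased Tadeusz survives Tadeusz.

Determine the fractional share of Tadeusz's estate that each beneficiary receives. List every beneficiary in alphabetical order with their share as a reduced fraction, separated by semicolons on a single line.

There is no surviving spouse, so the entire estate passes to Tadeusz's descendants per capita at each generation.
At generation 1 (Waclaw, Halina, Bogdan, Franciszka, Eliasz) there are 5 shares of (1)/5 = 1/5 each.
Living: Halina, Bogdan, and Eliasz — each takes 1/5.
Deceased: Waclaw and Franciszka. Their combined 2/5 is pooled and carried to generation 2.
At generation 2 (Kazimierz, Oleg, Urszula, Radoslaw, Ludmila, Zofia, Jolanta) there are 7 shares of (2/5)/7 = 2/35 each.
Living: Kazimierz, Oleg, Radoslaw, Ludmila, and Jolanta — each takes 2/35.
Deceased: Urszula and Zofia. Their combined 4/35 is pooled and carried to generation 3.
At generation 3 (Ireneusz, Stanislawa, Danuta, Grzegorz, Czeslaw, Pelagia, Nadia, Agnieszka) there are 8 shares of (4/35)/8 = 1/70 each.
Living: Ireneusz, Stanislawa, Danuta, Grzegorz, Czeslaw, Pelagia, Nadia, and Agnieszka — each takes 1/70.

Agnieszka 1/70; Bogdan 1/5; Czeslaw 1/70; Danuta 1/70; Eliasz 1/5; Grzegorz 1/70; Halina 1/5; Ireneusz 1/70; Jolanta 2/35; Kazimierz 2/35; Ludmila 2/35; Nadia 1/70; Oleg 2/35; Pelagia 1/70; Radoslaw 2/35; Stanislawa 1/70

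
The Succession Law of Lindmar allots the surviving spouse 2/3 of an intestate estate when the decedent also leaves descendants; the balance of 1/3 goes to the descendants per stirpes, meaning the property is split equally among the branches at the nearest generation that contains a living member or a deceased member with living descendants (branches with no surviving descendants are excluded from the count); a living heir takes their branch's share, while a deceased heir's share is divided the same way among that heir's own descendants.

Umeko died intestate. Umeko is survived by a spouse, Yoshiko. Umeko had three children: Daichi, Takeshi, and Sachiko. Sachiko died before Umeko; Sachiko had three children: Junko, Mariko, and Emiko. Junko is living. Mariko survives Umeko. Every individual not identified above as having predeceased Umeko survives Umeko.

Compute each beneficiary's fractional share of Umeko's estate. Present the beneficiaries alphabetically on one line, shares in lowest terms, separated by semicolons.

Daichi 1/9; Emiko 1/27; Junko 1/27; Mariko 1/27; Takeshi 1/9; Yoshiko 2/3

Yoshiko, as surviving spouse, takes 2/3.
The remaining 1/3 passes to Umeko's descendants per stirpes.
The 1/3 is divided into 3 equal shares of 1/9 among Daichi, Takeshi, Sachiko.
Daichi is living and takes 1/9.
Takeshi is living and takes 1/9.
Sachiko predeceased; the 1/9 allotted to Sachiko's branch passes to Sachiko's issue by representation.
The 1/9 is divided into 3 equal shares of 1/27 among Junko, Mariko, Emiko.
Junko is living and takes 1/27.
Mariko is living and takes 1/27.
Emiko is living and takes 1/27.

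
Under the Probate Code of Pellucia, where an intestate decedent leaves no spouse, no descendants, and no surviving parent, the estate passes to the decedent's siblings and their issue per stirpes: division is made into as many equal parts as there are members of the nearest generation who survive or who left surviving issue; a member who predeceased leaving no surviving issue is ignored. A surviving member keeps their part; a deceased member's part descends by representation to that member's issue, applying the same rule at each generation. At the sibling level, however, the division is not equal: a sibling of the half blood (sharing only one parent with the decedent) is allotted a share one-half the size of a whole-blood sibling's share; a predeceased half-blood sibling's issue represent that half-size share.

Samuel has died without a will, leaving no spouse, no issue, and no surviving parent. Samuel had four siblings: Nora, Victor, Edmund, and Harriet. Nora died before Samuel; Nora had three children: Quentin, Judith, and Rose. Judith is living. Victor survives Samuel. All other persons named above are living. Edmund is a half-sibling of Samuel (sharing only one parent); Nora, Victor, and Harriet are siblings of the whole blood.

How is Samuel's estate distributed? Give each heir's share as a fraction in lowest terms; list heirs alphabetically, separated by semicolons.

Edmund 1/7; Harriet 2/7; Judith 2/21; Quentin 2/21; Rose 2/21; Victor 2/7

No spouse, descendants, or parent survives, so the estate passes to Samuel's siblings per stirpes.
Half-blood siblings count for one-half the weight of whole-blood siblings at the initial division.
Dividing 1 in proportion to weights (total weight 7/2): Nora (weight 1) → 2/7; Victor (weight 1) → 2/7; Edmund (weight 1/2) → 1/7; Harriet (weight 1) → 2/7.
Nora predeceased; the 2/7 allotted to Nora's branch passes to Nora's issue by representation.
The 2/7 is divided into 3 equal shares of 2/21 among Quentin, Judith, Rose.
Quentin is living and takes 2/21.
Judith is living and takes 2/21.
Rose is living and takes 2/21.
Victor is living and takes 2/7.
Edmund is living and takes 1/7.
Harriet is living and takes 2/7.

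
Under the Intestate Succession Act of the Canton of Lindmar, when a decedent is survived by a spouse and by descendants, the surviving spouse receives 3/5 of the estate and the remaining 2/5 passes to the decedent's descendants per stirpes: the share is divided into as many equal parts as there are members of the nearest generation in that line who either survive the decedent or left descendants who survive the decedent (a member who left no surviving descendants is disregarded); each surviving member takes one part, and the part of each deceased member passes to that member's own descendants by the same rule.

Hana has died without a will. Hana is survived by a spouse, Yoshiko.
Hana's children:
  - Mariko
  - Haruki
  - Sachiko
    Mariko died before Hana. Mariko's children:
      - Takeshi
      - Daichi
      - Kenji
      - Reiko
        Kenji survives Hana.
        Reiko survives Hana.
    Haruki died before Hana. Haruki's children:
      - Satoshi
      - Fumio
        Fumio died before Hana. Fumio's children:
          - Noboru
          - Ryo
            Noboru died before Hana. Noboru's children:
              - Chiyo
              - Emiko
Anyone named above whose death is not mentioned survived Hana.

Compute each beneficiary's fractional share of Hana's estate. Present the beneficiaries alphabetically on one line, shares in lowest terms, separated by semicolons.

Yoshiko, as surviving spouse, takes 3/5.
The remaining 2/5 passes to Hana's descendants per stirpes.
The 2/5 is divided into 3 equal shares of 2/15 among Mariko, Haruki, Sachiko.
Mariko predeceased; the 2/15 allotted to Mariko's branch passes to Mariko's issue by representation.
The 2/15 is divided into 4 equal shares of 1/30 among Takeshi, Daichi, Kenji, Reiko.
Takeshi is living and takes 1/30.
Daichi is living and takes 1/30.
Kenji is living and takes 1/30.
Reiko is living and takes 1/30.
Haruki predeceased; the 2/15 allotted to Haruki's branch passes to Haruki's issue by representation.
The 2/15 is divided into 2 equal shares of 1/15 among Satoshi, Fumio.
Satoshi is living and takes 1/15.
Fumio predeceased; the 1/15 allotted to Fumio's branch passes to Fumio's issue by representation.
The 1/15 is divided into 2 equal shares of 1/30 among Noboru, Ryo.
Noboru predeceased; the 1/30 allotted to Noboru's branch passes to Noboru's issue by representation.
The 1/30 is divided into 2 equal shares of 1/60 among Chiyo, Emiko.
Chiyo is living and takes 1/60.
Emiko is living and takes 1/60.
Ryo is living and takes 1/30.
Sachiko is living and takes 2/15.

Chiyo 1/60; Daichi 1/30; Emiko 1/60; Kenji 1/30; Reiko 1/30; Ryo 1/30; Sachiko 2/15; Satoshi 1/15; Takeshi 1/30; Yoshiko 3/5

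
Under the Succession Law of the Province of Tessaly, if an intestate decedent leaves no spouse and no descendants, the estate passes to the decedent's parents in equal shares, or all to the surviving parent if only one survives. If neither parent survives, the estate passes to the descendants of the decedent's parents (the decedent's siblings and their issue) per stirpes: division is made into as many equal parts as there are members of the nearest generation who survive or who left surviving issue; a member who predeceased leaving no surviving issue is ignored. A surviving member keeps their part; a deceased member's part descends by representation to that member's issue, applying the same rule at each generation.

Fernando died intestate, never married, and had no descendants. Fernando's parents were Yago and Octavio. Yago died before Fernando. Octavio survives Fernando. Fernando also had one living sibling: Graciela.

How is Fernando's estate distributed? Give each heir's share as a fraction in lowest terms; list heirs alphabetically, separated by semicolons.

Octavio 1

Only one parent, Octavio, survives, so Octavio takes the entire estate. The siblings take nothing because a surviving parent has priority.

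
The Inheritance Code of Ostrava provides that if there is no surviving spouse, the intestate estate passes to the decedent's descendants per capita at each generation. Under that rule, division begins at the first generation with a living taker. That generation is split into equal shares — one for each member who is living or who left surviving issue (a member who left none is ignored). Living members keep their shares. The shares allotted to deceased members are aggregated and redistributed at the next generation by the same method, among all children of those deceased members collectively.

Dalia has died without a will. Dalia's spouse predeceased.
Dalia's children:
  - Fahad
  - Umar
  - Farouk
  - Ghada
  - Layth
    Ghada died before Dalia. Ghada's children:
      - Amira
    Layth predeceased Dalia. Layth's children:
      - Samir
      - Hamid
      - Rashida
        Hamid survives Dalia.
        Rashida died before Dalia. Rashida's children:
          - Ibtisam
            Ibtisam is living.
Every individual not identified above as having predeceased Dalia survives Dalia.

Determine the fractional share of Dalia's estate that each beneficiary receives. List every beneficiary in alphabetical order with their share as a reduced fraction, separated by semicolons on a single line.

Amira 1/10; Fahad 1/5; Farouk 1/5; Hamid 1/10; Ibtisam 1/10; Samir 1/10; Umar 1/5

There is no surviving spouse, so the entire estate passes to Dalia's descendants per capita at each generation.
At generation 1 (Fahad, Umar, Farouk, Ghada, Layth) there are 5 shares of (1)/5 = 1/5 each.
Living: Fahad, Umar, and Farouk — each takes 1/5.
Deceased: Ghada and Layth. Their combined 2/5 is pooled and carried to generation 2.
At generation 2 (Amira, Samir, Hamid, Rashida) there are 4 shares of (2/5)/4 = 1/10 each.
Living: Amira, Samir, and Hamid — each takes 1/10.
Deceased: Rashida. That 1/10 share is carried to generation 3.
At generation 3 (Ibtisam) there are 1 shares of (1/10)/1 = 1/10 each.
Living: Ibtisam — each takes 1/10.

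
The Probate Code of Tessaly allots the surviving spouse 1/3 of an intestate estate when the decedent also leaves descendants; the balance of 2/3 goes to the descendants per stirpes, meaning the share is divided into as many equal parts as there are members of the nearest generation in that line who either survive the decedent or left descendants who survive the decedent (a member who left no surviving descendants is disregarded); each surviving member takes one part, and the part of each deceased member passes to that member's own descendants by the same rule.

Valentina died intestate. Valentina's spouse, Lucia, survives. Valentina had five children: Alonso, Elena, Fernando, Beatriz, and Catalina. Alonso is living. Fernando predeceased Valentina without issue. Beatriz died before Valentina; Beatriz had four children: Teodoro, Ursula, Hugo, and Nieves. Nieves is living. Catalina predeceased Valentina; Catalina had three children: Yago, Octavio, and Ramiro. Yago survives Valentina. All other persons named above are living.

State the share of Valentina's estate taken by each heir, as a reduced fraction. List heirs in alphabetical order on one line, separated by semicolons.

Lucia, as surviving spouse, takes 1/3.
The remaining 2/3 passes to Valentina's descendants per stirpes.
Fernando left no surviving issue, so that branch lapses and is disregarded.
The 2/3 is divided into 4 equal shares of 1/6 among Alonso, Elena, Beatriz, Catalina.
Alonso is living and takes 1/6.
Elena is living and takes 1/6.
Beatriz predeceased; the 1/6 allotted to Beatriz's branch passes to Beatriz's issue by representation.
The 1/6 is divided into 4 equal shares of 1/24 among Teodoro, Ursula, Hugo, Nieves.
Teodoro is living and takes 1/24.
Ursula is living and takes 1/24.
Hugo is living and takes 1/24.
Nieves is living and takes 1/24.
Catalina predeceased; the 1/6 allotted to Catalina's branch passes to Catalina's issue by representation.
The 1/6 is divided into 3 equal shares of 1/18 among Yago, Octavio, Ramiro.
Yago is living and takes 1/18.
Octavio is living and takes 1/18.
Ramiro is living and takes 1/18.

Alonso 1/6; Elena 1/6; Hugo 1/24; Lucia 1/3; Nieves 1/24; Octavio 1/18; Ramiro 1/18; Teodoro 1/24; Ursula 1/24; Yago 1/18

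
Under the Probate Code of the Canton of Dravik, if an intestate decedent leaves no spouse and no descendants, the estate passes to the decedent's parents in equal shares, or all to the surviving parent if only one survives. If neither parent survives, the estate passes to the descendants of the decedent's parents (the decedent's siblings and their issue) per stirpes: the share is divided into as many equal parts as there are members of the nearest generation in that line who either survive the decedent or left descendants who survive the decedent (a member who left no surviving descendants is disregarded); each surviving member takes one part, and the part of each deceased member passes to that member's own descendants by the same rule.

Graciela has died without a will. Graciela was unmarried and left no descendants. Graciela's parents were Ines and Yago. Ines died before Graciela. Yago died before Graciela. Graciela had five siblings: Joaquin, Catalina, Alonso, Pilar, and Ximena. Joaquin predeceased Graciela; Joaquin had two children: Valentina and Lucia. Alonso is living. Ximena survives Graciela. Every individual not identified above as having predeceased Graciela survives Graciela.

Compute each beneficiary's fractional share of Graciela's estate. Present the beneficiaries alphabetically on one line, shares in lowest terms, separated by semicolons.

Neither parent survives and there are no descendants, so the estate passes to Graciela's siblings and their issue per stirpes.
The estate is divided into 5 equal shares of 1/5 among Joaquin, Catalina, Alonso, Pilar, Ximena.
Joaquin predeceased; the 1/5 allotted to Joaquin's branch passes to Joaquin's issue by representation.
The 1/5 is divided into 2 equal shares of 1/10 among Valentina, Lucia.
Valentina is living and takes 1/10.
Lucia is living and takes 1/10.
Catalina is living and takes 1/5.
Alonso is living and takes 1/5.
Pilar is living and takes 1/5.
Ximena is living and takes 1/5.

Alonso 1/5; Catalina 1/5; Lucia 1/10; Pilar 1/5; Valentina 1/10; Ximena 1/5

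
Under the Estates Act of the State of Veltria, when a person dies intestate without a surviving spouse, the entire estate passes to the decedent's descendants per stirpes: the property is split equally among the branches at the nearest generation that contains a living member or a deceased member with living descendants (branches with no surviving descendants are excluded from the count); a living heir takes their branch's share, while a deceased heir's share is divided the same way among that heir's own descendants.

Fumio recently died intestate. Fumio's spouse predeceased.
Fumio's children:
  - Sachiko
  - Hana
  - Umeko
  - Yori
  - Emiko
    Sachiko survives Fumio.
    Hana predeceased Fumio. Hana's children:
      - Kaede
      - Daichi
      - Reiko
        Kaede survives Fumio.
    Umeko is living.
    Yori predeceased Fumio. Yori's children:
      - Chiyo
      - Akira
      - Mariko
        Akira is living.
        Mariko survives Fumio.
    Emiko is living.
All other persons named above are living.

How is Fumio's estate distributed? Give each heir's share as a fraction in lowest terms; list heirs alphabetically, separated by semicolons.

There is no surviving spouse, so the entire estate passes to Fumio's descendants per stirpes.
The estate is divided into 5 equal shares of 1/5 among Sachiko, Hana, Umeko, Yori, Emiko.
Sachiko is living and takes 1/5.
Hana predeceased; the 1/5 allotted to Hana's branch passes to Hana's issue by representation.
The 1/5 is divided into 3 equal shares of 1/15 among Kaede, Daichi, Reiko.
Kaede is living and takes 1/15.
Daichi is living and takes 1/15.
Reiko is living and takes 1/15.
Umeko is living and takes 1/5.
Yori predeceased; the 1/5 allotted to Yori's branch passes to Yori's issue by representation.
The 1/5 is divided into 3 equal shares of 1/15 among Chiyo, Akira, Mariko.
Chiyo is living and takes 1/15.
Akira is living and takes 1/15.
Mariko is living and takes 1/15.
Emiko is living and takes 1/5.

Akira 1/15; Chiyo 1/15; Daichi 1/15; Emiko 1/5; Kaede 1/15; Mariko 1/15; Reiko 1/15; Sachiko 1/5; Umeko 1/5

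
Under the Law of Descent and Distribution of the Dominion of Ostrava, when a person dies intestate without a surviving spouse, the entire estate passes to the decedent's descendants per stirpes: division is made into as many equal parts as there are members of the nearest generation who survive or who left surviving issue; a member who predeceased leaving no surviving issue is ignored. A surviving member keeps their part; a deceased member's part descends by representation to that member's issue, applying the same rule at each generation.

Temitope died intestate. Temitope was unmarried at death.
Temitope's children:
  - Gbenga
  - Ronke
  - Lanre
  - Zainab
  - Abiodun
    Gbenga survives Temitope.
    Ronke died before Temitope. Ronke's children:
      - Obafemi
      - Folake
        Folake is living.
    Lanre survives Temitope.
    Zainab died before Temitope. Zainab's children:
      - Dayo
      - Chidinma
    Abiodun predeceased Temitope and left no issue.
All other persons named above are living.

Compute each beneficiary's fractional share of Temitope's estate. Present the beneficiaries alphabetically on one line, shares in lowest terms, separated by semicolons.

Chidinma 1/8; Dayo 1/8; Folake 1/8; Gbenga 1/4; Lanre 1/4; Obafemi 1/8

There is no surviving spouse, so the entire estate passes to Temitope's descendants per stirpes.
Abiodun left no surviving issue, so that branch lapses and is disregarded.
The estate is divided into 4 equal shares of 1/4 among Gbenga, Ronke, Lanre, Zainab.
Gbenga is living and takes 1/4.
Ronke predeceased; the 1/4 allotted to Ronke's branch passes to Ronke's issue by representation.
The 1/4 is divided into 2 equal shares of 1/8 among Obafemi, Folake.
Obafemi is living and takes 1/8.
Folake is living and takes 1/8.
Lanre is living and takes 1/4.
Zainab predeceased; the 1/4 allotted to Zainab's branch passes to Zainab's issue by representation.
The 1/4 is divided into 2 equal shares of 1/8 among Dayo, Chidinma.
Dayo is living and takes 1/8.
Chidinma is living and takes 1/8.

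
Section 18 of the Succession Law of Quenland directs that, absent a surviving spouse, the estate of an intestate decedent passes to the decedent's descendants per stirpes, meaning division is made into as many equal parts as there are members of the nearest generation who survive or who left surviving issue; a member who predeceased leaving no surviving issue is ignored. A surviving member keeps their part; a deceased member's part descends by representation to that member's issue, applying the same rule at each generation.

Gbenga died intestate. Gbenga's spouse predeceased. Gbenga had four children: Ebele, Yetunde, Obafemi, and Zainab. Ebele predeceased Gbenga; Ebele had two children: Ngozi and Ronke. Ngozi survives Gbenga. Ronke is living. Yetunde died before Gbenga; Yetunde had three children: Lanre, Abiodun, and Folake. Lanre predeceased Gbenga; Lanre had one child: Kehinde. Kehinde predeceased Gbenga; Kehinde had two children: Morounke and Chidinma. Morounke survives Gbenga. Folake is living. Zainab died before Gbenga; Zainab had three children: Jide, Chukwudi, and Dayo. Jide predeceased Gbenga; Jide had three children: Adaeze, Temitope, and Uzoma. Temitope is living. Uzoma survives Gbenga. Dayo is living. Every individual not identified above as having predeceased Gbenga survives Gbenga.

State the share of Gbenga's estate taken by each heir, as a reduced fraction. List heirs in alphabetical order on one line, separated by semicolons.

There is no surviving spouse, so the entire estate passes to Gbenga's descendants per stirpes.
The estate is divided into 4 equal shares of 1/4 among Ebele, Yetunde, Obafemi, Zainab.
Ebele predeceased; the 1/4 allotted to Ebele's branch passes to Ebele's issue by representation.
The 1/4 is divided into 2 equal shares of 1/8 among Ngozi, Ronke.
Ngozi is living and takes 1/8.
Ronke is living and takes 1/8.
Yetunde predeceased; the 1/4 allotted to Yetunde's branch passes to Yetunde's issue by representation.
The 1/4 is divided into 3 equal shares of 1/12 among Lanre, Abiodun, Folake.
Lanre predeceased; the 1/12 allotted to Lanre's branch passes to Lanre's issue by representation.
Kehinde's line is the sole branch at this level, so the full 1/12 passes to Kehinde's issue by representation.
The 1/12 is divided into 2 equal shares of 1/24 among Morounke, Chidinma.
Morounke is living and takes 1/24.
Chidinma is living and takes 1/24.
Abiodun is living and takes 1/12.
Folake is living and takes 1/12.
Obafemi is living and takes 1/4.
Zainab predeceased; the 1/4 allotted to Zainab's branch passes to Zainab's issue by representation.
The 1/4 is divided into 3 equal shares of 1/12 among Jide, Chukwudi, Dayo.
Jide predeceased; the 1/12 allotted to Jide's branch passes to Jide's issue by representation.
The 1/12 is divided into 3 equal shares of 1/36 among Adaeze, Temitope, Uzoma.
Adaeze is living and takes 1/36.
Temitope is living and takes 1/36.
Uzoma is living and takes 1/36.
Chukwudi is living and takes 1/12.
Dayo is living and takes 1/12.

Abiodun 1/12; Adaeze 1/36; Chidinma 1/24; Chukwudi 1/12; Dayo 1/12; Folake 1/12; Morounke 1/24; Ngozi 1/8; Obafemi 1/4; Ronke 1/8; Temitope 1/36; Uzoma 1/36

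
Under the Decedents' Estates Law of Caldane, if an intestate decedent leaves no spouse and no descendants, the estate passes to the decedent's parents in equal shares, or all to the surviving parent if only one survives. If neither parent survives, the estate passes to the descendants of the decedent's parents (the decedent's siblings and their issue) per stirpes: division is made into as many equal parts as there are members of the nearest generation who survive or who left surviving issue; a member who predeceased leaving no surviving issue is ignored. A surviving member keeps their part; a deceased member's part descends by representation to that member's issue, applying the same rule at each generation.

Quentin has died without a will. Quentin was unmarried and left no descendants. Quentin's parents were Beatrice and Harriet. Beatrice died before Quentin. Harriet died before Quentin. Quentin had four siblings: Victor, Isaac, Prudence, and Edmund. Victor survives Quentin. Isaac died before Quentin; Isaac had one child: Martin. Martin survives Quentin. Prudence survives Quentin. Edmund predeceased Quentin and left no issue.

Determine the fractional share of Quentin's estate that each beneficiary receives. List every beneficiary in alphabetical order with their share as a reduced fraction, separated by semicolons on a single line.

Neither parent survives and there are no descendants, so the estate passes to Quentin's siblings and their issue per stirpes.
Edmund left no surviving issue, so that branch lapses and is disregarded.
The estate is divided into 3 equal shares of 1/3 among Victor, Isaac, Prudence.
Victor is living and takes 1/3.
Isaac predeceased; the 1/3 allotted to Isaac's branch passes to Isaac's issue by representation.
Martin is the sole taker at this level and receives the full 1/3.
Prudence is living and takes 1/3.

Martin 1/3; Prudence 1/3; Victor 1/3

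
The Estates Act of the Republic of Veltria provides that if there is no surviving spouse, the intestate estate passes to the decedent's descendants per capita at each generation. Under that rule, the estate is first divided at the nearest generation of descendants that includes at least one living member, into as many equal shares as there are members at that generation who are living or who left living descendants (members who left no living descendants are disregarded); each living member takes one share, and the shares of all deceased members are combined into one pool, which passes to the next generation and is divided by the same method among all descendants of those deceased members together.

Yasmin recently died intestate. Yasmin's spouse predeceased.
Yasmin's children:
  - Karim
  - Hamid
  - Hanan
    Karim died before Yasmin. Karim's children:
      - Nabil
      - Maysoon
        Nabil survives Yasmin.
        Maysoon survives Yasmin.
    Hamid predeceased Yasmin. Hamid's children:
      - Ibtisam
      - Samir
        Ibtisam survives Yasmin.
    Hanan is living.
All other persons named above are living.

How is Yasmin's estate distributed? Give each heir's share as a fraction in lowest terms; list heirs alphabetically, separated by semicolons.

Hanan 1/3; Ibtisam 1/6; Maysoon 1/6; Nabil 1/6; Samir 1/6

There is no surviving spouse, so the entire estate passes to Yasmin's descendants per capita at each generation.
At generation 1 (Karim, Hamid, Hanan) there are 3 shares of (1)/3 = 1/3 each.
Living: Hanan — each takes 1/3.
Deceased: Karim and Hamid. Their combined 2/3 is pooled and carried to generation 2.
At generation 2 (Nabil, Maysoon, Ibtisam, Samir) there are 4 shares of (2/3)/4 = 1/6 each.
Living: Nabil, Maysoon, Ibtisam, and Samir — each takes 1/6.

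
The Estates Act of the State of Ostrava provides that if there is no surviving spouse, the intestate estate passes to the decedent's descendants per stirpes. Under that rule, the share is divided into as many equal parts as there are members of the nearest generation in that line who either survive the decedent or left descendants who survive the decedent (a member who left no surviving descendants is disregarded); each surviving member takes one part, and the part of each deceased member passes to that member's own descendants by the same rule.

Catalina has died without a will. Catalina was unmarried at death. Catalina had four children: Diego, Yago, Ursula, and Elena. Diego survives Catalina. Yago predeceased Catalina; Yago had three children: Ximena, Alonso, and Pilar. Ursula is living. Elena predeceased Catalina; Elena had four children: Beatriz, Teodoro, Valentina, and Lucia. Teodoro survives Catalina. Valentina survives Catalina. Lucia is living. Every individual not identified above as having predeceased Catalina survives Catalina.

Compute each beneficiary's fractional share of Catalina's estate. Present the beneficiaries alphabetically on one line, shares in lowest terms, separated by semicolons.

Alonso 1/12; Beatriz 1/16; Diego 1/4; Lucia 1/16; Pilar 1/12; Teodoro 1/16; Ursula 1/4; Valentina 1/16; Ximena 1/12

There is no surviving spouse, so the entire estate passes to Catalina's descendants per stirpes.
The estate is divided into 4 equal shares of 1/4 among Diego, Yago, Ursula, Elena.
Diego is living and takes 1/4.
Yago predeceased; the 1/4 allotted to Yago's branch passes to Yago's issue by representation.
The 1/4 is divided into 3 equal shares of 1/12 among Ximena, Alonso, Pilar.
Ximena is living and takes 1/12.
Alonso is living and takes 1/12.
Pilar is living and takes 1/12.
Ursula is living and takes 1/4.
Elena predeceased; the 1/4 allotted to Elena's branch passes to Elena's issue by representation.
The 1/4 is divided into 4 equal shares of 1/16 among Beatriz, Teodoro, Valentina, Lucia.
Beatriz is living and takes 1/16.
Teodoro is living and takes 1/16.
Valentina is living and takes 1/16.
Lucia is living and takes 1/16.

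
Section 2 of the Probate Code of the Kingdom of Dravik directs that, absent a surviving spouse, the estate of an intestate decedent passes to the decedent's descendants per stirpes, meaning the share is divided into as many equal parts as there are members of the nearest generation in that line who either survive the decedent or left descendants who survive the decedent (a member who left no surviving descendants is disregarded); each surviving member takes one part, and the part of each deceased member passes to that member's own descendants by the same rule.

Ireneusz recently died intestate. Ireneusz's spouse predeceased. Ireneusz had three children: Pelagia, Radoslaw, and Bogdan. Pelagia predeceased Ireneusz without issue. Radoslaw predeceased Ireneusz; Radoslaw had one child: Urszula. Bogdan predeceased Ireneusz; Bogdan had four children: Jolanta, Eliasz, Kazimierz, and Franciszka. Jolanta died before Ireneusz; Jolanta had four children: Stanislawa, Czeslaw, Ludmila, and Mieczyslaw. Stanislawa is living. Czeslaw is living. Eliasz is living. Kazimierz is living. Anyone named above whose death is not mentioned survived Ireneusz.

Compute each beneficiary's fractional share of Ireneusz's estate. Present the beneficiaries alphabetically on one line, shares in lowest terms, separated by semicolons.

Czeslaw 1/32; Eliasz 1/8; Franciszka 1/8; Kazimierz 1/8; Ludmila 1/32; Mieczyslaw 1/32; Stanislawa 1/32; Urszula 1/2

There is no surviving spouse, so the entire estate passes to Ireneusz's descendants per stirpes.
Pelagia left no surviving issue, so that branch lapses and is disregarded.
The estate is divided into 2 equal shares of 1/2 among Radoslaw, Bogdan.
Radoslaw predeceased; the 1/2 allotted to Radoslaw's branch passes to Radoslaw's issue by representation.
Urszula is the sole taker at this level and receives the full 1/2.
Bogdan predeceased; the 1/2 allotted to Bogdan's branch passes to Bogdan's issue by representation.
The 1/2 is divided into 4 equal shares of 1/8 among Jolanta, Eliasz, Kazimierz, Franciszka.
Jolanta predeceased; the 1/8 allotted to Jolanta's branch passes to Jolanta's issue by representation.
The 1/8 is divided into 4 equal shares of 1/32 among Stanislawa, Czeslaw, Ludmila, Mieczyslaw.
Stanislawa is living and takes 1/32.
Czeslaw is living and takes 1/32.
Ludmila is living and takes 1/32.
Mieczyslaw is living and takes 1/32.
Eliasz is living and takes 1/8.
Kazimierz is living and takes 1/8.
Franciszka is living and takes 1/8.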